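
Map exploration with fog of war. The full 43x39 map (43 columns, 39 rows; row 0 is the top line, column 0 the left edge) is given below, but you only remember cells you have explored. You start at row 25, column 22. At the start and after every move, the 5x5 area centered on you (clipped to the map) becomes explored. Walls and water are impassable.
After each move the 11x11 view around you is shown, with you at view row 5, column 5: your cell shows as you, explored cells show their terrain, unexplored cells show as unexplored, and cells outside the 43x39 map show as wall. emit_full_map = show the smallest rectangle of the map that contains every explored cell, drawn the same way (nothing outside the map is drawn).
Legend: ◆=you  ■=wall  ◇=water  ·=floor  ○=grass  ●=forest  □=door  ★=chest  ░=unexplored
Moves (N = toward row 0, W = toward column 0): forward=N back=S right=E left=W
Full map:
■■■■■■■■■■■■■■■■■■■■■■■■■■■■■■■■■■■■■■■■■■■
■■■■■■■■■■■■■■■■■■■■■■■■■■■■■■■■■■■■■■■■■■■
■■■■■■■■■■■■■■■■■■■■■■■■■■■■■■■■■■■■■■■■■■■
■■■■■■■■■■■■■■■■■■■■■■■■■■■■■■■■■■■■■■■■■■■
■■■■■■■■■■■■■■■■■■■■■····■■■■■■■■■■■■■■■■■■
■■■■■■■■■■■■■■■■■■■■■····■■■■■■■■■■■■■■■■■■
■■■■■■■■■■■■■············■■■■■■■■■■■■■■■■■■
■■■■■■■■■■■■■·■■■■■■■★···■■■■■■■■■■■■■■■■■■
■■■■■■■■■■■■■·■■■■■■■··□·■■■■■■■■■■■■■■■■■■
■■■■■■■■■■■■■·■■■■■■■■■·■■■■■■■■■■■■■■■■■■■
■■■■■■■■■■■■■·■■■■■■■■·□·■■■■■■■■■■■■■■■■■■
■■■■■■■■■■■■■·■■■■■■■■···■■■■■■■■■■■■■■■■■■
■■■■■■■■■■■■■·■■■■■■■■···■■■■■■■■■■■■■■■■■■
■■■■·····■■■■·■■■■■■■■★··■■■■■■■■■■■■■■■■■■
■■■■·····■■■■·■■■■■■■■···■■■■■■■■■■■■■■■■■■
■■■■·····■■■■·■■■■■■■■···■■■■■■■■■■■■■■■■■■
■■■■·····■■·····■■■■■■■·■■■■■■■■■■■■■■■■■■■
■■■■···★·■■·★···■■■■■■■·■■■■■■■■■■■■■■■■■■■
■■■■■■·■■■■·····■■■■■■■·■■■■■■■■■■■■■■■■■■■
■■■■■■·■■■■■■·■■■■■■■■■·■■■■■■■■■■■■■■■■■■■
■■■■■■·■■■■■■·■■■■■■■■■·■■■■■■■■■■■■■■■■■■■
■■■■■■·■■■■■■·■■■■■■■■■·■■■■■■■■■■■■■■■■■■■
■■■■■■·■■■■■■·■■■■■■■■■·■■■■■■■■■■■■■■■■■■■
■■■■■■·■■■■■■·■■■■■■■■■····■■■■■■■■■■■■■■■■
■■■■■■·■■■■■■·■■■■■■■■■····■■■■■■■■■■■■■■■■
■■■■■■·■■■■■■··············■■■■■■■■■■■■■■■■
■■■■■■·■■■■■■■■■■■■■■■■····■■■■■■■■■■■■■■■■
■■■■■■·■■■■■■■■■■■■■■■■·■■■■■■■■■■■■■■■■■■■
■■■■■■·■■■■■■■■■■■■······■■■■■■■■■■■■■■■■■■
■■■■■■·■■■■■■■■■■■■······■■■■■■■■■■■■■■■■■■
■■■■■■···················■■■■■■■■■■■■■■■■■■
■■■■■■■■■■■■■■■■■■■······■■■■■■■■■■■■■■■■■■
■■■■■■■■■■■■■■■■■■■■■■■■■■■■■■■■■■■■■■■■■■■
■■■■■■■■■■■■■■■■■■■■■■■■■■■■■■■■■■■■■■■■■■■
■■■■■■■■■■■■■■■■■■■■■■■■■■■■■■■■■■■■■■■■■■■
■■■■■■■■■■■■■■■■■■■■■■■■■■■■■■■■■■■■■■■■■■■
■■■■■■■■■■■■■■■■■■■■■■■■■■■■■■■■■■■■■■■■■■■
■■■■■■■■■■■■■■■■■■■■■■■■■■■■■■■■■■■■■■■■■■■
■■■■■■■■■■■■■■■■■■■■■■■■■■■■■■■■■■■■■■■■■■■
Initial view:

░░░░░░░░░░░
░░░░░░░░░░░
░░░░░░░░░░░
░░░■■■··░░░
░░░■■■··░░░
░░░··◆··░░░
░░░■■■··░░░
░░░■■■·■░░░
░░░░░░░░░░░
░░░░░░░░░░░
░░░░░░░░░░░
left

░░░░░░░░░░░
░░░░░░░░░░░
░░░░░░░░░░░
░░░■■■■··░░
░░░■■■■··░░
░░░··◆···░░
░░░■■■■··░░
░░░■■■■·■░░
░░░░░░░░░░░
░░░░░░░░░░░
░░░░░░░░░░░

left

░░░░░░░░░░░
░░░░░░░░░░░
░░░░░░░░░░░
░░░■■■■■··░
░░░■■■■■··░
░░░··◆····░
░░░■■■■■··░
░░░■■■■■·■░
░░░░░░░░░░░
░░░░░░░░░░░
░░░░░░░░░░░

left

░░░░░░░░░░░
░░░░░░░░░░░
░░░░░░░░░░░
░░░■■■■■■··
░░░■■■■■■··
░░░··◆·····
░░░■■■■■■··
░░░■■■■■■·■
░░░░░░░░░░░
░░░░░░░░░░░
░░░░░░░░░░░

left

░░░░░░░░░░░
░░░░░░░░░░░
░░░░░░░░░░░
░░░■■■■■■■·
░░░■■■■■■■·
░░░··◆·····
░░░■■■■■■■·
░░░■■■■■■■·
░░░░░░░░░░░
░░░░░░░░░░░
░░░░░░░░░░░

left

░░░░░░░░░░░
░░░░░░░░░░░
░░░░░░░░░░░
░░░■■■■■■■■
░░░■■■■■■■■
░░░··◆·····
░░░■■■■■■■■
░░░■■■■■■■■
░░░░░░░░░░░
░░░░░░░░░░░
░░░░░░░░░░░

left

░░░░░░░░░░░
░░░░░░░░░░░
░░░░░░░░░░░
░░░■■■■■■■■
░░░■■■■■■■■
░░░··◆·····
░░░■■■■■■■■
░░░■■■■■■■■
░░░░░░░░░░░
░░░░░░░░░░░
░░░░░░░░░░░

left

░░░░░░░░░░░
░░░░░░░░░░░
░░░░░░░░░░░
░░░·■■■■■■■
░░░·■■■■■■■
░░░··◆·····
░░░■■■■■■■■
░░░■■■■■■■■
░░░░░░░░░░░
░░░░░░░░░░░
░░░░░░░░░░░

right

░░░░░░░░░░░
░░░░░░░░░░░
░░░░░░░░░░░
░░·■■■■■■■■
░░·■■■■■■■■
░░···◆·····
░░■■■■■■■■■
░░■■■■■■■■■
░░░░░░░░░░░
░░░░░░░░░░░
░░░░░░░░░░░

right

░░░░░░░░░░░
░░░░░░░░░░░
░░░░░░░░░░░
░·■■■■■■■■■
░·■■■■■■■■■
░····◆·····
░■■■■■■■■■■
░■■■■■■■■■■
░░░░░░░░░░░
░░░░░░░░░░░
░░░░░░░░░░░

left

░░░░░░░░░░░
░░░░░░░░░░░
░░░░░░░░░░░
░░·■■■■■■■■
░░·■■■■■■■■
░░···◆·····
░░■■■■■■■■■
░░■■■■■■■■■
░░░░░░░░░░░
░░░░░░░░░░░
░░░░░░░░░░░

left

░░░░░░░░░░░
░░░░░░░░░░░
░░░░░░░░░░░
░░░·■■■■■■■
░░░·■■■■■■■
░░░··◆·····
░░░■■■■■■■■
░░░■■■■■■■■
░░░░░░░░░░░
░░░░░░░░░░░
░░░░░░░░░░░

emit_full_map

·■■■■■■■■■··
·■■■■■■■■■··
··◆·········
■■■■■■■■■■··
■■■■■■■■■■·■

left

░░░░░░░░░░░
░░░░░░░░░░░
░░░░░░░░░░░
░░░■·■■■■■■
░░░■·■■■■■■
░░░■·◆·····
░░░■■■■■■■■
░░░■■■■■■■■
░░░░░░░░░░░
░░░░░░░░░░░
░░░░░░░░░░░

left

░░░░░░░░░░░
░░░░░░░░░░░
░░░░░░░░░░░
░░░■■·■■■■■
░░░■■·■■■■■
░░░■■◆·····
░░░■■■■■■■■
░░░■■■■■■■■
░░░░░░░░░░░
░░░░░░░░░░░
░░░░░░░░░░░

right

░░░░░░░░░░░
░░░░░░░░░░░
░░░░░░░░░░░
░░■■·■■■■■■
░░■■·■■■■■■
░░■■·◆·····
░░■■■■■■■■■
░░■■■■■■■■■
░░░░░░░░░░░
░░░░░░░░░░░
░░░░░░░░░░░

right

░░░░░░░░░░░
░░░░░░░░░░░
░░░░░░░░░░░
░■■·■■■■■■■
░■■·■■■■■■■
░■■··◆·····
░■■■■■■■■■■
░■■■■■■■■■■
░░░░░░░░░░░
░░░░░░░░░░░
░░░░░░░░░░░

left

░░░░░░░░░░░
░░░░░░░░░░░
░░░░░░░░░░░
░░■■·■■■■■■
░░■■·■■■■■■
░░■■·◆·····
░░■■■■■■■■■
░░■■■■■■■■■
░░░░░░░░░░░
░░░░░░░░░░░
░░░░░░░░░░░

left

░░░░░░░░░░░
░░░░░░░░░░░
░░░░░░░░░░░
░░░■■·■■■■■
░░░■■·■■■■■
░░░■■◆·····
░░░■■■■■■■■
░░░■■■■■■■■
░░░░░░░░░░░
░░░░░░░░░░░
░░░░░░░░░░░

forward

░░░░░░░░░░░
░░░░░░░░░░░
░░░░░░░░░░░
░░░■■·■■░░░
░░░■■·■■■■■
░░░■■◆■■■■■
░░░■■······
░░░■■■■■■■■
░░░■■■■■■■■
░░░░░░░░░░░
░░░░░░░░░░░

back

░░░░░░░░░░░
░░░░░░░░░░░
░░░■■·■■░░░
░░░■■·■■■■■
░░░■■·■■■■■
░░░■■◆·····
░░░■■■■■■■■
░░░■■■■■■■■
░░░░░░░░░░░
░░░░░░░░░░░
░░░░░░░░░░░

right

░░░░░░░░░░░
░░░░░░░░░░░
░░■■·■■░░░░
░░■■·■■■■■■
░░■■·■■■■■■
░░■■·◆·····
░░■■■■■■■■■
░░■■■■■■■■■
░░░░░░░░░░░
░░░░░░░░░░░
░░░░░░░░░░░

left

░░░░░░░░░░░
░░░░░░░░░░░
░░░■■·■■░░░
░░░■■·■■■■■
░░░■■·■■■■■
░░░■■◆·····
░░░■■■■■■■■
░░░■■■■■■■■
░░░░░░░░░░░
░░░░░░░░░░░
░░░░░░░░░░░

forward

░░░░░░░░░░░
░░░░░░░░░░░
░░░░░░░░░░░
░░░■■·■■░░░
░░░■■·■■■■■
░░░■■◆■■■■■
░░░■■······
░░░■■■■■■■■
░░░■■■■■■■■
░░░░░░░░░░░
░░░░░░░░░░░

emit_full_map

■■·■■░░░░░░░░░
■■·■■■■■■■■■··
■■◆■■■■■■■■■··
■■············
■■■■■■■■■■■■··
■■■■■■■■■■■■·■

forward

░░░░░░░░░░░
░░░░░░░░░░░
░░░░░░░░░░░
░░░■■·■■░░░
░░░■■·■■░░░
░░░■■◆■■■■■
░░░■■·■■■■■
░░░■■······
░░░■■■■■■■■
░░░■■■■■■■■
░░░░░░░░░░░

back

░░░░░░░░░░░
░░░░░░░░░░░
░░░■■·■■░░░
░░░■■·■■░░░
░░░■■·■■■■■
░░░■■◆■■■■■
░░░■■······
░░░■■■■■■■■
░░░■■■■■■■■
░░░░░░░░░░░
░░░░░░░░░░░

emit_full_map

■■·■■░░░░░░░░░
■■·■■░░░░░░░░░
■■·■■■■■■■■■··
■■◆■■■■■■■■■··
■■············
■■■■■■■■■■■■··
■■■■■■■■■■■■·■


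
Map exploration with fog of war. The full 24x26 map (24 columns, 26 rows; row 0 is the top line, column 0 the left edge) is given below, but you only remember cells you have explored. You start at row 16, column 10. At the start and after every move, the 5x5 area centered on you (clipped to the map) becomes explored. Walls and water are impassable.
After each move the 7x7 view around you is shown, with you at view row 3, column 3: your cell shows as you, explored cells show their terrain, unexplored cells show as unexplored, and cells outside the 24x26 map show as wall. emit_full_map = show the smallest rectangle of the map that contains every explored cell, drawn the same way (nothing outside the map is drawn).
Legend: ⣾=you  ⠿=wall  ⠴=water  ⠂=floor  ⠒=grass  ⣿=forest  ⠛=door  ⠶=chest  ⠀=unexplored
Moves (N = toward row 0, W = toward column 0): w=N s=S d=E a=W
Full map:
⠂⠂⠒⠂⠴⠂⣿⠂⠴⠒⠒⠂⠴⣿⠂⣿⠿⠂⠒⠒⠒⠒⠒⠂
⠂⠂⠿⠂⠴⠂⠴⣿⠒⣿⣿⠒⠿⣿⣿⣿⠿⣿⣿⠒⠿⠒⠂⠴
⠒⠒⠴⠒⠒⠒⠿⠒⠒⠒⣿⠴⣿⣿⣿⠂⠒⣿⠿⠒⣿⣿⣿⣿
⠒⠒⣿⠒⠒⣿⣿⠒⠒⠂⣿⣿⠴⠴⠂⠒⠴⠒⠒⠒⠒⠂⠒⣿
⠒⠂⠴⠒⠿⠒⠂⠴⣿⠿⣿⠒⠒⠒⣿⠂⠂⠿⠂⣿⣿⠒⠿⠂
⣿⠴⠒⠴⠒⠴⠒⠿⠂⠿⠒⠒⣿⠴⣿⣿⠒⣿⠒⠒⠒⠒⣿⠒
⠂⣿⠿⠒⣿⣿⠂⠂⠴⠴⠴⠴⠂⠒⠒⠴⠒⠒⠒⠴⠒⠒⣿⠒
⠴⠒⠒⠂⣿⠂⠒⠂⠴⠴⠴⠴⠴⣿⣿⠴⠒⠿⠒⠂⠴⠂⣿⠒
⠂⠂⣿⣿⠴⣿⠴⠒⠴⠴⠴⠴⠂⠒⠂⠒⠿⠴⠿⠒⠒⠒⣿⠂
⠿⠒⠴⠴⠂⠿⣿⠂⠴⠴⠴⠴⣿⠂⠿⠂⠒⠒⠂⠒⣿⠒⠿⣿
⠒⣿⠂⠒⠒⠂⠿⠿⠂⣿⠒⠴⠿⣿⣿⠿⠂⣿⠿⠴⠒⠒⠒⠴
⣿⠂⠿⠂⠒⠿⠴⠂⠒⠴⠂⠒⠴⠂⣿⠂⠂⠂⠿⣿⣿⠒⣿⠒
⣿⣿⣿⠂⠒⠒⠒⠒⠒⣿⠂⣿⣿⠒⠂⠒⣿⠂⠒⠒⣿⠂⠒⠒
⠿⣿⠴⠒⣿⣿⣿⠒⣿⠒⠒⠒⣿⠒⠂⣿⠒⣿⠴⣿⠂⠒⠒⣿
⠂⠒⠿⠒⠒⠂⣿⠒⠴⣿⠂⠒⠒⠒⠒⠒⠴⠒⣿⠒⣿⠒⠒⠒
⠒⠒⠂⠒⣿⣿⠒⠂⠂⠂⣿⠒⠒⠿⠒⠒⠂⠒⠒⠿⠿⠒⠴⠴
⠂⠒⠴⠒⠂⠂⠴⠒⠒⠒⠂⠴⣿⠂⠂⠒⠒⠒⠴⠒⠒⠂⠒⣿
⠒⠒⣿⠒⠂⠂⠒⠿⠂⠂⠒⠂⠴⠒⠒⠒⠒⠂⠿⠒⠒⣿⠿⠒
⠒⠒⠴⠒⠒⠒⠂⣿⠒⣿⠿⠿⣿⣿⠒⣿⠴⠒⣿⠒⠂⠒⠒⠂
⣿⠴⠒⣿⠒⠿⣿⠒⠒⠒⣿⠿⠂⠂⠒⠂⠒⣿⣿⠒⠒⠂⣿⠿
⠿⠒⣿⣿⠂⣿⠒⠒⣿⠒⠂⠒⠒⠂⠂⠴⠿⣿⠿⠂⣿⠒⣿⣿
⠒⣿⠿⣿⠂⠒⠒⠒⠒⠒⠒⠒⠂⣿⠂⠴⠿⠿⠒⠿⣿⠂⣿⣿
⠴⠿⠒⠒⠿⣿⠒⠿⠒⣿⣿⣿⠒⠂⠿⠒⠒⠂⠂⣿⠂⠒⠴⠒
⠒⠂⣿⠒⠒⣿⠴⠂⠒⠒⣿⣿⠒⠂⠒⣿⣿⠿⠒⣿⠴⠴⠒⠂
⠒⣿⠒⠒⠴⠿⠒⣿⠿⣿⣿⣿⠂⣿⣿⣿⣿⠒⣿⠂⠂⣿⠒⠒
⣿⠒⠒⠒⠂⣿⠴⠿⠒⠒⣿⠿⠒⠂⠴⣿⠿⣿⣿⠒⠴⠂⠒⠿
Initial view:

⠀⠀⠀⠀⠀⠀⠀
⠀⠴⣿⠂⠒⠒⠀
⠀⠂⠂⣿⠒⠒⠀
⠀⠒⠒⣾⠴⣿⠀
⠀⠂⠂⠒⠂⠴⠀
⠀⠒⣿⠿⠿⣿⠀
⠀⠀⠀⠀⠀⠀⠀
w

⠀⠀⠀⠀⠀⠀⠀
⠀⣿⠒⠒⠒⣿⠀
⠀⠴⣿⠂⠒⠒⠀
⠀⠂⠂⣾⠒⠒⠀
⠀⠒⠒⠂⠴⣿⠀
⠀⠂⠂⠒⠂⠴⠀
⠀⠒⣿⠿⠿⣿⠀

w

⠀⠀⠀⠀⠀⠀⠀
⠀⠒⣿⠂⣿⣿⠀
⠀⣿⠒⠒⠒⣿⠀
⠀⠴⣿⣾⠒⠒⠀
⠀⠂⠂⣿⠒⠒⠀
⠀⠒⠒⠂⠴⣿⠀
⠀⠂⠂⠒⠂⠴⠀

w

⠀⠀⠀⠀⠀⠀⠀
⠀⠒⠴⠂⠒⠴⠀
⠀⠒⣿⠂⣿⣿⠀
⠀⣿⠒⣾⠒⣿⠀
⠀⠴⣿⠂⠒⠒⠀
⠀⠂⠂⣿⠒⠒⠀
⠀⠒⠒⠂⠴⣿⠀

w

⠀⠀⠀⠀⠀⠀⠀
⠀⠂⣿⠒⠴⠿⠀
⠀⠒⠴⠂⠒⠴⠀
⠀⠒⣿⣾⣿⣿⠀
⠀⣿⠒⠒⠒⣿⠀
⠀⠴⣿⠂⠒⠒⠀
⠀⠂⠂⣿⠒⠒⠀

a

⠀⠀⠀⠀⠀⠀⠀
⠀⠿⠂⣿⠒⠴⠿
⠀⠂⠒⠴⠂⠒⠴
⠀⠒⠒⣾⠂⣿⣿
⠀⠒⣿⠒⠒⠒⣿
⠀⠒⠴⣿⠂⠒⠒
⠀⠀⠂⠂⣿⠒⠒

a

⠀⠀⠀⠀⠀⠀⠀
⠀⠿⠿⠂⣿⠒⠴
⠀⠴⠂⠒⠴⠂⠒
⠀⠒⠒⣾⣿⠂⣿
⠀⣿⠒⣿⠒⠒⠒
⠀⣿⠒⠴⣿⠂⠒
⠀⠀⠀⠂⠂⣿⠒

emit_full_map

⠿⠿⠂⣿⠒⠴⠿
⠴⠂⠒⠴⠂⠒⠴
⠒⠒⣾⣿⠂⣿⣿
⣿⠒⣿⠒⠒⠒⣿
⣿⠒⠴⣿⠂⠒⠒
⠀⠀⠂⠂⣿⠒⠒
⠀⠀⠒⠒⠂⠴⣿
⠀⠀⠂⠂⠒⠂⠴
⠀⠀⠒⣿⠿⠿⣿

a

⠀⠀⠀⠀⠀⠀⠀
⠀⠂⠿⠿⠂⣿⠒
⠀⠿⠴⠂⠒⠴⠂
⠀⠒⠒⣾⠒⣿⠂
⠀⣿⣿⠒⣿⠒⠒
⠀⠂⣿⠒⠴⣿⠂
⠀⠀⠀⠀⠂⠂⣿

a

⠀⠀⠀⠀⠀⠀⠀
⠀⠒⠂⠿⠿⠂⣿
⠀⠒⠿⠴⠂⠒⠴
⠀⠒⠒⣾⠒⠒⣿
⠀⣿⣿⣿⠒⣿⠒
⠀⠒⠂⣿⠒⠴⣿
⠀⠀⠀⠀⠀⠂⠂

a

⠀⠀⠀⠀⠀⠀⠀
⠀⠒⠒⠂⠿⠿⠂
⠀⠂⠒⠿⠴⠂⠒
⠀⠂⠒⣾⠒⠒⠒
⠀⠒⣿⣿⣿⠒⣿
⠀⠒⠒⠂⣿⠒⠴
⠀⠀⠀⠀⠀⠀⠂

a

⠀⠀⠀⠀⠀⠀⠀
⠀⠂⠒⠒⠂⠿⠿
⠀⠿⠂⠒⠿⠴⠂
⠀⣿⠂⣾⠒⠒⠒
⠀⠴⠒⣿⣿⣿⠒
⠀⠿⠒⠒⠂⣿⠒
⠀⠀⠀⠀⠀⠀⠀

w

⠀⠀⠀⠀⠀⠀⠀
⠀⠴⠴⠂⠿⣿⠀
⠀⠂⠒⠒⠂⠿⠿
⠀⠿⠂⣾⠿⠴⠂
⠀⣿⠂⠒⠒⠒⠒
⠀⠴⠒⣿⣿⣿⠒
⠀⠿⠒⠒⠂⣿⠒

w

⠀⠀⠀⠀⠀⠀⠀
⠀⣿⣿⠴⣿⠴⠀
⠀⠴⠴⠂⠿⣿⠀
⠀⠂⠒⣾⠂⠿⠿
⠀⠿⠂⠒⠿⠴⠂
⠀⣿⠂⠒⠒⠒⠒
⠀⠴⠒⣿⣿⣿⠒

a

⠀⠀⠀⠀⠀⠀⠀
⠀⠂⣿⣿⠴⣿⠴
⠀⠒⠴⠴⠂⠿⣿
⠀⣿⠂⣾⠒⠂⠿
⠀⠂⠿⠂⠒⠿⠴
⠀⣿⣿⠂⠒⠒⠒
⠀⠀⠴⠒⣿⣿⣿

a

⠿⠀⠀⠀⠀⠀⠀
⠿⠂⠂⣿⣿⠴⣿
⠿⠿⠒⠴⠴⠂⠿
⠿⠒⣿⣾⠒⠒⠂
⠿⣿⠂⠿⠂⠒⠿
⠿⣿⣿⣿⠂⠒⠒
⠿⠀⠀⠴⠒⣿⣿

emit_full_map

⠂⠂⣿⣿⠴⣿⠴⠀⠀⠀⠀⠀⠀
⠿⠒⠴⠴⠂⠿⣿⠀⠀⠀⠀⠀⠀
⠒⣿⣾⠒⠒⠂⠿⠿⠂⣿⠒⠴⠿
⣿⠂⠿⠂⠒⠿⠴⠂⠒⠴⠂⠒⠴
⣿⣿⣿⠂⠒⠒⠒⠒⠒⣿⠂⣿⣿
⠀⠀⠴⠒⣿⣿⣿⠒⣿⠒⠒⠒⣿
⠀⠀⠿⠒⠒⠂⣿⠒⠴⣿⠂⠒⠒
⠀⠀⠀⠀⠀⠀⠀⠀⠂⠂⣿⠒⠒
⠀⠀⠀⠀⠀⠀⠀⠀⠒⠒⠂⠴⣿
⠀⠀⠀⠀⠀⠀⠀⠀⠂⠂⠒⠂⠴
⠀⠀⠀⠀⠀⠀⠀⠀⠒⣿⠿⠿⣿

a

⠿⠿⠀⠀⠀⠀⠀
⠿⠿⠂⠂⣿⣿⠴
⠿⠿⠿⠒⠴⠴⠂
⠿⠿⠒⣾⠂⠒⠒
⠿⠿⣿⠂⠿⠂⠒
⠿⠿⣿⣿⣿⠂⠒
⠿⠿⠀⠀⠴⠒⣿

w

⠿⠿⠀⠀⠀⠀⠀
⠿⠿⠴⠒⠒⠂⠀
⠿⠿⠂⠂⣿⣿⠴
⠿⠿⠿⣾⠴⠴⠂
⠿⠿⠒⣿⠂⠒⠒
⠿⠿⣿⠂⠿⠂⠒
⠿⠿⣿⣿⣿⠂⠒

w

⠿⠿⠀⠀⠀⠀⠀
⠿⠿⠂⣿⠿⠒⠀
⠿⠿⠴⠒⠒⠂⠀
⠿⠿⠂⣾⣿⣿⠴
⠿⠿⠿⠒⠴⠴⠂
⠿⠿⠒⣿⠂⠒⠒
⠿⠿⣿⠂⠿⠂⠒

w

⠿⠿⠀⠀⠀⠀⠀
⠿⠿⣿⠴⠒⠴⠀
⠿⠿⠂⣿⠿⠒⠀
⠿⠿⠴⣾⠒⠂⠀
⠿⠿⠂⠂⣿⣿⠴
⠿⠿⠿⠒⠴⠴⠂
⠿⠿⠒⣿⠂⠒⠒

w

⠿⠿⠀⠀⠀⠀⠀
⠿⠿⠒⠂⠴⠒⠀
⠿⠿⣿⠴⠒⠴⠀
⠿⠿⠂⣾⠿⠒⠀
⠿⠿⠴⠒⠒⠂⠀
⠿⠿⠂⠂⣿⣿⠴
⠿⠿⠿⠒⠴⠴⠂

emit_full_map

⠒⠂⠴⠒⠀⠀⠀⠀⠀⠀⠀⠀⠀
⣿⠴⠒⠴⠀⠀⠀⠀⠀⠀⠀⠀⠀
⠂⣾⠿⠒⠀⠀⠀⠀⠀⠀⠀⠀⠀
⠴⠒⠒⠂⠀⠀⠀⠀⠀⠀⠀⠀⠀
⠂⠂⣿⣿⠴⣿⠴⠀⠀⠀⠀⠀⠀
⠿⠒⠴⠴⠂⠿⣿⠀⠀⠀⠀⠀⠀
⠒⣿⠂⠒⠒⠂⠿⠿⠂⣿⠒⠴⠿
⣿⠂⠿⠂⠒⠿⠴⠂⠒⠴⠂⠒⠴
⣿⣿⣿⠂⠒⠒⠒⠒⠒⣿⠂⣿⣿
⠀⠀⠴⠒⣿⣿⣿⠒⣿⠒⠒⠒⣿
⠀⠀⠿⠒⠒⠂⣿⠒⠴⣿⠂⠒⠒
⠀⠀⠀⠀⠀⠀⠀⠀⠂⠂⣿⠒⠒
⠀⠀⠀⠀⠀⠀⠀⠀⠒⠒⠂⠴⣿
⠀⠀⠀⠀⠀⠀⠀⠀⠂⠂⠒⠂⠴
⠀⠀⠀⠀⠀⠀⠀⠀⠒⣿⠿⠿⣿


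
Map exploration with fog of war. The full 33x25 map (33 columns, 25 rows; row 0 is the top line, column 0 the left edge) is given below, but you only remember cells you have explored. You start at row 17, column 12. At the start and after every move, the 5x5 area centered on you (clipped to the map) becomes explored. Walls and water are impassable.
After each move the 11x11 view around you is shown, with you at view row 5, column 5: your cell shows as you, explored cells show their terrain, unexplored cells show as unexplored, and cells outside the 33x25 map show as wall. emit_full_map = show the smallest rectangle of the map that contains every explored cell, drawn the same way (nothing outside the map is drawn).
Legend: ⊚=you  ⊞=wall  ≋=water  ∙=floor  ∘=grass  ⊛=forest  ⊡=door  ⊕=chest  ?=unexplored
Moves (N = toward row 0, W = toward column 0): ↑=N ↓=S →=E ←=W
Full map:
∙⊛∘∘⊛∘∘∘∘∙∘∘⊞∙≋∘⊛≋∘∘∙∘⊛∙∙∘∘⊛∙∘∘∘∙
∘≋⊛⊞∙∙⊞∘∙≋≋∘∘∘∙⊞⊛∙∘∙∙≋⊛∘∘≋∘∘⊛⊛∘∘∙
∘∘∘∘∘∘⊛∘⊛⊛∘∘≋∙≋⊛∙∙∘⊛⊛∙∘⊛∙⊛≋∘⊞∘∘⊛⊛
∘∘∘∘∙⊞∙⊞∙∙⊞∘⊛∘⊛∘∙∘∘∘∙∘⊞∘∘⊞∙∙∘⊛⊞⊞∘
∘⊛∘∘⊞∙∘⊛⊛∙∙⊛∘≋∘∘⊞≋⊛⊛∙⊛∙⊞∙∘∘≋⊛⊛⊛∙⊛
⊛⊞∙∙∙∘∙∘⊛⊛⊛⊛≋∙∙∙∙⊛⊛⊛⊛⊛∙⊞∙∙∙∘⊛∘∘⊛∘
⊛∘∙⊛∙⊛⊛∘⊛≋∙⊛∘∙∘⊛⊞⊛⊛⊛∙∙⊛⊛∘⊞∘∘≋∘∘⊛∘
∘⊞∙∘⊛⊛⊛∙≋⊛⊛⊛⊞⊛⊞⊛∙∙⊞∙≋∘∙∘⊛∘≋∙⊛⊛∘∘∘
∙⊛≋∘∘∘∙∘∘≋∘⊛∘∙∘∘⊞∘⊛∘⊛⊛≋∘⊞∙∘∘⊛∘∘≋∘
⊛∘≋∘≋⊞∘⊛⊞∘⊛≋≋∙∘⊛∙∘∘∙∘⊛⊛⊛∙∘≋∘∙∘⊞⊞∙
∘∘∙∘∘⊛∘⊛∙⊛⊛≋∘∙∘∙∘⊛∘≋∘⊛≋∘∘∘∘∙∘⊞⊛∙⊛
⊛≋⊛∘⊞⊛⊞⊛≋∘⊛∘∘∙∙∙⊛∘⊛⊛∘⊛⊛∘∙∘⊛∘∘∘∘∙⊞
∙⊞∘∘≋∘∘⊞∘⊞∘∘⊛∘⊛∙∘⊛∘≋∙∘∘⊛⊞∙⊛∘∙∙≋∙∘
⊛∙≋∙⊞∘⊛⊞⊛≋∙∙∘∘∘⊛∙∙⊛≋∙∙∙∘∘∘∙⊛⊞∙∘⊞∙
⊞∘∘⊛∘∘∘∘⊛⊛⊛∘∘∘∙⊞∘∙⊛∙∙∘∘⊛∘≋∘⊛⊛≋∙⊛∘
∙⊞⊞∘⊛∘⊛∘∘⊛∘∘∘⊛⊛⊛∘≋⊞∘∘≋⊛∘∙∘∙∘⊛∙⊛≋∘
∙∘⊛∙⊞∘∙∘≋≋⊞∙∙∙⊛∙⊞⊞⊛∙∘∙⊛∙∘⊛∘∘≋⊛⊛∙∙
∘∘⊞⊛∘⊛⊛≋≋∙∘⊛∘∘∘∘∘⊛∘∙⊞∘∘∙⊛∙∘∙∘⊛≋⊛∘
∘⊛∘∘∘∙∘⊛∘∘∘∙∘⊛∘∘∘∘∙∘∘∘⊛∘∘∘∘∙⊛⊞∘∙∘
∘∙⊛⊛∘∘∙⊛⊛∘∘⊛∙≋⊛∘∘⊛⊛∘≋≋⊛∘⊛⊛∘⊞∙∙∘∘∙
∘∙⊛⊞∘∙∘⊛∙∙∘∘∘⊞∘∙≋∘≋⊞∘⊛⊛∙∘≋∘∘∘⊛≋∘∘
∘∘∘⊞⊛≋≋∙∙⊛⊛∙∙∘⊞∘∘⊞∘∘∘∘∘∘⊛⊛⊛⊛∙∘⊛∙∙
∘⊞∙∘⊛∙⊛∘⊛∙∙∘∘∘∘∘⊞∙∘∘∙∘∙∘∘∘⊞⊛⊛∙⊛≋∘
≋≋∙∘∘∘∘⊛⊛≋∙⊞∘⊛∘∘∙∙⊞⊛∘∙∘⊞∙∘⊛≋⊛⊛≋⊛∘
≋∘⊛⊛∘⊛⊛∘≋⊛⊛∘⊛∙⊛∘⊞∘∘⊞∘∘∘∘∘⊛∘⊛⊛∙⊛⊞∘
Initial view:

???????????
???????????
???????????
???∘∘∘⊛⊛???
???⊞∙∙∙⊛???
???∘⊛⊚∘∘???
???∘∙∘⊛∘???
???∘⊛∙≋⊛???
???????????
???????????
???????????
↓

???????????
???????????
???∘∘∘⊛⊛???
???⊞∙∙∙⊛???
???∘⊛∘∘∘???
???∘∙⊚⊛∘???
???∘⊛∙≋⊛???
???∘∘∘⊞∘???
???????????
???????????
???????????

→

???????????
???????????
??∘∘∘⊛⊛????
??⊞∙∙∙⊛∙???
??∘⊛∘∘∘∘???
??∘∙∘⊚∘∘???
??∘⊛∙≋⊛∘???
??∘∘∘⊞∘∙???
???????????
???????????
???????????

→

???????????
???????????
?∘∘∘⊛⊛?????
?⊞∙∙∙⊛∙⊞???
?∘⊛∘∘∘∘∘???
?∘∙∘⊛⊚∘∘???
?∘⊛∙≋⊛∘∘???
?∘∘∘⊞∘∙≋???
???????????
???????????
???????????

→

???????????
???????????
∘∘∘⊛⊛??????
⊞∙∙∙⊛∙⊞⊞???
∘⊛∘∘∘∘∘⊛???
∘∙∘⊛∘⊚∘∘???
∘⊛∙≋⊛∘∘⊛???
∘∘∘⊞∘∙≋∘???
???????????
???????????
???????????

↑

???????????
???????????
???????????
∘∘∘⊛⊛⊛∘≋???
⊞∙∙∙⊛∙⊞⊞???
∘⊛∘∘∘⊚∘⊛???
∘∙∘⊛∘∘∘∘???
∘⊛∙≋⊛∘∘⊛???
∘∘∘⊞∘∙≋∘???
???????????
???????????

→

???????????
???????????
???????????
∘∘⊛⊛⊛∘≋⊞???
∙∙∙⊛∙⊞⊞⊛???
⊛∘∘∘∘⊚⊛∘???
∙∘⊛∘∘∘∘∙???
⊛∙≋⊛∘∘⊛⊛???
∘∘⊞∘∙≋∘????
???????????
???????????

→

???????????
???????????
???????????
∘⊛⊛⊛∘≋⊞∘???
∙∙⊛∙⊞⊞⊛∙???
∘∘∘∘∘⊚∘∙???
∘⊛∘∘∘∘∙∘???
∙≋⊛∘∘⊛⊛∘???
∘⊞∘∙≋∘?????
???????????
???????????

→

???????????
???????????
???????????
⊛⊛⊛∘≋⊞∘∘???
∙⊛∙⊞⊞⊛∙∘???
∘∘∘∘⊛⊚∙⊞???
⊛∘∘∘∘∙∘∘???
≋⊛∘∘⊛⊛∘≋???
⊞∘∙≋∘??????
???????????
???????????

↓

???????????
???????????
⊛⊛⊛∘≋⊞∘∘???
∙⊛∙⊞⊞⊛∙∘???
∘∘∘∘⊛∘∙⊞???
⊛∘∘∘∘⊚∘∘???
≋⊛∘∘⊛⊛∘≋???
⊞∘∙≋∘≋⊞∘???
???????????
???????????
???????????

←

???????????
???????????
∘⊛⊛⊛∘≋⊞∘∘??
∙∙⊛∙⊞⊞⊛∙∘??
∘∘∘∘∘⊛∘∙⊞??
∘⊛∘∘∘⊚∙∘∘??
∙≋⊛∘∘⊛⊛∘≋??
∘⊞∘∙≋∘≋⊞∘??
???????????
???????????
???????????

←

???????????
???????????
∘∘⊛⊛⊛∘≋⊞∘∘?
∙∙∙⊛∙⊞⊞⊛∙∘?
⊛∘∘∘∘∘⊛∘∙⊞?
∙∘⊛∘∘⊚∘∙∘∘?
⊛∙≋⊛∘∘⊛⊛∘≋?
∘∘⊞∘∙≋∘≋⊞∘?
???????????
???????????
???????????

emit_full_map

∘∘∘⊛⊛⊛∘≋⊞∘∘
⊞∙∙∙⊛∙⊞⊞⊛∙∘
∘⊛∘∘∘∘∘⊛∘∙⊞
∘∙∘⊛∘∘⊚∘∙∘∘
∘⊛∙≋⊛∘∘⊛⊛∘≋
∘∘∘⊞∘∙≋∘≋⊞∘

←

???????????
???????????
∘∘∘⊛⊛⊛∘≋⊞∘∘
⊞∙∙∙⊛∙⊞⊞⊛∙∘
∘⊛∘∘∘∘∘⊛∘∙⊞
∘∙∘⊛∘⊚∘∘∙∘∘
∘⊛∙≋⊛∘∘⊛⊛∘≋
∘∘∘⊞∘∙≋∘≋⊞∘
???????????
???????????
???????????

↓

???????????
∘∘∘⊛⊛⊛∘≋⊞∘∘
⊞∙∙∙⊛∙⊞⊞⊛∙∘
∘⊛∘∘∘∘∘⊛∘∙⊞
∘∙∘⊛∘∘∘∘∙∘∘
∘⊛∙≋⊛⊚∘⊛⊛∘≋
∘∘∘⊞∘∙≋∘≋⊞∘
???∘⊞∘∘⊞???
???????????
???????????
???????????

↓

∘∘∘⊛⊛⊛∘≋⊞∘∘
⊞∙∙∙⊛∙⊞⊞⊛∙∘
∘⊛∘∘∘∘∘⊛∘∙⊞
∘∙∘⊛∘∘∘∘∙∘∘
∘⊛∙≋⊛∘∘⊛⊛∘≋
∘∘∘⊞∘⊚≋∘≋⊞∘
???∘⊞∘∘⊞???
???∘∘∘⊞∙???
???????????
???????????
⊞⊞⊞⊞⊞⊞⊞⊞⊞⊞⊞

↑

???????????
∘∘∘⊛⊛⊛∘≋⊞∘∘
⊞∙∙∙⊛∙⊞⊞⊛∙∘
∘⊛∘∘∘∘∘⊛∘∙⊞
∘∙∘⊛∘∘∘∘∙∘∘
∘⊛∙≋⊛⊚∘⊛⊛∘≋
∘∘∘⊞∘∙≋∘≋⊞∘
???∘⊞∘∘⊞???
???∘∘∘⊞∙???
???????????
???????????

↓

∘∘∘⊛⊛⊛∘≋⊞∘∘
⊞∙∙∙⊛∙⊞⊞⊛∙∘
∘⊛∘∘∘∘∘⊛∘∙⊞
∘∙∘⊛∘∘∘∘∙∘∘
∘⊛∙≋⊛∘∘⊛⊛∘≋
∘∘∘⊞∘⊚≋∘≋⊞∘
???∘⊞∘∘⊞???
???∘∘∘⊞∙???
???????????
???????????
⊞⊞⊞⊞⊞⊞⊞⊞⊞⊞⊞

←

?∘∘∘⊛⊛⊛∘≋⊞∘
?⊞∙∙∙⊛∙⊞⊞⊛∙
?∘⊛∘∘∘∘∘⊛∘∙
?∘∙∘⊛∘∘∘∘∙∘
?∘⊛∙≋⊛∘∘⊛⊛∘
?∘∘∘⊞⊚∙≋∘≋⊞
???∙∘⊞∘∘⊞??
???∘∘∘∘⊞∙??
???????????
???????????
⊞⊞⊞⊞⊞⊞⊞⊞⊞⊞⊞

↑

???????????
?∘∘∘⊛⊛⊛∘≋⊞∘
?⊞∙∙∙⊛∙⊞⊞⊛∙
?∘⊛∘∘∘∘∘⊛∘∙
?∘∙∘⊛∘∘∘∘∙∘
?∘⊛∙≋⊚∘∘⊛⊛∘
?∘∘∘⊞∘∙≋∘≋⊞
???∙∘⊞∘∘⊞??
???∘∘∘∘⊞∙??
???????????
???????????

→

???????????
∘∘∘⊛⊛⊛∘≋⊞∘∘
⊞∙∙∙⊛∙⊞⊞⊛∙∘
∘⊛∘∘∘∘∘⊛∘∙⊞
∘∙∘⊛∘∘∘∘∙∘∘
∘⊛∙≋⊛⊚∘⊛⊛∘≋
∘∘∘⊞∘∙≋∘≋⊞∘
??∙∘⊞∘∘⊞???
??∘∘∘∘⊞∙???
???????????
???????????

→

???????????
∘∘⊛⊛⊛∘≋⊞∘∘?
∙∙∙⊛∙⊞⊞⊛∙∘?
⊛∘∘∘∘∘⊛∘∙⊞?
∙∘⊛∘∘∘∘∙∘∘?
⊛∙≋⊛∘⊚⊛⊛∘≋?
∘∘⊞∘∙≋∘≋⊞∘?
?∙∘⊞∘∘⊞∘???
?∘∘∘∘⊞∙????
???????????
???????????

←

???????????
∘∘∘⊛⊛⊛∘≋⊞∘∘
⊞∙∙∙⊛∙⊞⊞⊛∙∘
∘⊛∘∘∘∘∘⊛∘∙⊞
∘∙∘⊛∘∘∘∘∙∘∘
∘⊛∙≋⊛⊚∘⊛⊛∘≋
∘∘∘⊞∘∙≋∘≋⊞∘
??∙∘⊞∘∘⊞∘??
??∘∘∘∘⊞∙???
???????????
???????????

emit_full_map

∘∘∘⊛⊛⊛∘≋⊞∘∘
⊞∙∙∙⊛∙⊞⊞⊛∙∘
∘⊛∘∘∘∘∘⊛∘∙⊞
∘∙∘⊛∘∘∘∘∙∘∘
∘⊛∙≋⊛⊚∘⊛⊛∘≋
∘∘∘⊞∘∙≋∘≋⊞∘
??∙∘⊞∘∘⊞∘??
??∘∘∘∘⊞∙???

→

???????????
∘∘⊛⊛⊛∘≋⊞∘∘?
∙∙∙⊛∙⊞⊞⊛∙∘?
⊛∘∘∘∘∘⊛∘∙⊞?
∙∘⊛∘∘∘∘∙∘∘?
⊛∙≋⊛∘⊚⊛⊛∘≋?
∘∘⊞∘∙≋∘≋⊞∘?
?∙∘⊞∘∘⊞∘???
?∘∘∘∘⊞∙????
???????????
???????????

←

???????????
∘∘∘⊛⊛⊛∘≋⊞∘∘
⊞∙∙∙⊛∙⊞⊞⊛∙∘
∘⊛∘∘∘∘∘⊛∘∙⊞
∘∙∘⊛∘∘∘∘∙∘∘
∘⊛∙≋⊛⊚∘⊛⊛∘≋
∘∘∘⊞∘∙≋∘≋⊞∘
??∙∘⊞∘∘⊞∘??
??∘∘∘∘⊞∙???
???????????
???????????


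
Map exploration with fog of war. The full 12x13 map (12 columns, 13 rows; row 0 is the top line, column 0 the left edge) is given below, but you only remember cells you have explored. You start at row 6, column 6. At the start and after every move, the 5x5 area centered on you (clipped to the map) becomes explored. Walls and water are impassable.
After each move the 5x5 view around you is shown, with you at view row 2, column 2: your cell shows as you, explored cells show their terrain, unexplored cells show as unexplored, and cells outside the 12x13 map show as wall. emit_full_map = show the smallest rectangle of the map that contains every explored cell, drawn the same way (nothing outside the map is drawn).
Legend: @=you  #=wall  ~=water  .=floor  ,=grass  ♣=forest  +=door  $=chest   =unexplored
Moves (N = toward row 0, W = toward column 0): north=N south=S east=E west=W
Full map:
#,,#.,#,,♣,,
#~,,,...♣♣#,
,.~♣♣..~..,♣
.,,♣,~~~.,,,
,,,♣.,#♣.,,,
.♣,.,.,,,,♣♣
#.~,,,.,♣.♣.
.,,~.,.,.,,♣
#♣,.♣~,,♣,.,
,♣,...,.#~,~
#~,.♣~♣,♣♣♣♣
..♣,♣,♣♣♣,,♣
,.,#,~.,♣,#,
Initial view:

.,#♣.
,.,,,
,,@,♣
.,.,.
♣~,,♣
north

,~~~.
.,#♣.
,.@,,
,,.,♣
.,.,.

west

♣,~~~
♣.,#♣
.,@,,
,,,.,
~.,.,

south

♣.,#♣
.,.,,
,,@.,
~.,.,
.♣~,,

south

.,.,,
,,,.,
~.@.,
.♣~,,
...,.

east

,.,,,
,,.,♣
.,@,.
♣~,,♣
..,.#

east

.,,,,
,.,♣.
,.@.,
~,,♣,
.,.#~

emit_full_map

♣,~~~. 
♣.,#♣. 
.,.,,,,
,,,.,♣.
~.,.@.,
.♣~,,♣,
...,.#~

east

,,,,♣
.,♣.♣
.,@,,
,,♣,.
,.#~,

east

,,,♣♣
,♣.♣.
,.@,♣
,♣,.,
.#~,~

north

♣.,,,
,,,♣♣
,♣@♣.
,.,,♣
,♣,.,

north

~.,,,
♣.,,,
,,@♣♣
,♣.♣.
,.,,♣

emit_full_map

♣,~~~.,,,
♣.,#♣.,,,
.,.,,,@♣♣
,,,.,♣.♣.
~.,.,.,,♣
.♣~,,♣,.,
...,.#~,~


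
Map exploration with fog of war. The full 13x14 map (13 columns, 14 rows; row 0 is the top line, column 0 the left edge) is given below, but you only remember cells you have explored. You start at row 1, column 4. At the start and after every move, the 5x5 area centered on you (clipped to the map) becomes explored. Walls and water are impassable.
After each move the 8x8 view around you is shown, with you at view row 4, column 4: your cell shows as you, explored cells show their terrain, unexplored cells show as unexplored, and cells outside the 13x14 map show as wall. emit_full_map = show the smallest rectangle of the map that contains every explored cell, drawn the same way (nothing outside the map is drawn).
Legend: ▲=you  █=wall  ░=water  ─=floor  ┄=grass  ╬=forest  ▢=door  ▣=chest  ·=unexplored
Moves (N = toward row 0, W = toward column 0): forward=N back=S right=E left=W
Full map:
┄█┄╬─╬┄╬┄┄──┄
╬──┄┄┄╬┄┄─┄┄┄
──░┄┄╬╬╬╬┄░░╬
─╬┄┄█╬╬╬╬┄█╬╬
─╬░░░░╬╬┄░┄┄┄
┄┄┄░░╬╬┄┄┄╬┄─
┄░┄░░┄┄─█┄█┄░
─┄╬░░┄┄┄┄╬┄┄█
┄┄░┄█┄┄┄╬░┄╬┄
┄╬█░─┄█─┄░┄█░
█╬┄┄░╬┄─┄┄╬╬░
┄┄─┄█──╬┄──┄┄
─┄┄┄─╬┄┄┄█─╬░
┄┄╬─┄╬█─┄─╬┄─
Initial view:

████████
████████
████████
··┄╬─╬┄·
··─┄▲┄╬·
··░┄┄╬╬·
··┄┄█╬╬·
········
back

████████
████████
··┄╬─╬┄·
··─┄┄┄╬·
··░┄▲╬╬·
··┄┄█╬╬·
··░░░░╬·
········

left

████████
████████
█·█┄╬─╬┄
█·──┄┄┄╬
█·─░▲┄╬╬
█·╬┄┄█╬╬
█·╬░░░░╬
█·······

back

████████
█·█┄╬─╬┄
█·──┄┄┄╬
█·─░┄┄╬╬
█·╬┄▲█╬╬
█·╬░░░░╬
█·┄┄░░╬·
█·······

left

████████
██·█┄╬─╬
██╬──┄┄┄
██──░┄┄╬
██─╬▲┄█╬
██─╬░░░░
██┄┄┄░░╬
██······

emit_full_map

·█┄╬─╬┄
╬──┄┄┄╬
──░┄┄╬╬
─╬▲┄█╬╬
─╬░░░░╬
┄┄┄░░╬·

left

████████
███·█┄╬─
███╬──┄┄
███──░┄┄
███─▲┄┄█
███─╬░░░
███┄┄┄░░
███·····

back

███·█┄╬─
███╬──┄┄
███──░┄┄
███─╬┄┄█
███─▲░░░
███┄┄┄░░
███┄░┄░·
███·····

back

███╬──┄┄
███──░┄┄
███─╬┄┄█
███─╬░░░
███┄▲┄░░
███┄░┄░·
███─┄╬░·
███·····

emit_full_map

·█┄╬─╬┄
╬──┄┄┄╬
──░┄┄╬╬
─╬┄┄█╬╬
─╬░░░░╬
┄▲┄░░╬·
┄░┄░···
─┄╬░···


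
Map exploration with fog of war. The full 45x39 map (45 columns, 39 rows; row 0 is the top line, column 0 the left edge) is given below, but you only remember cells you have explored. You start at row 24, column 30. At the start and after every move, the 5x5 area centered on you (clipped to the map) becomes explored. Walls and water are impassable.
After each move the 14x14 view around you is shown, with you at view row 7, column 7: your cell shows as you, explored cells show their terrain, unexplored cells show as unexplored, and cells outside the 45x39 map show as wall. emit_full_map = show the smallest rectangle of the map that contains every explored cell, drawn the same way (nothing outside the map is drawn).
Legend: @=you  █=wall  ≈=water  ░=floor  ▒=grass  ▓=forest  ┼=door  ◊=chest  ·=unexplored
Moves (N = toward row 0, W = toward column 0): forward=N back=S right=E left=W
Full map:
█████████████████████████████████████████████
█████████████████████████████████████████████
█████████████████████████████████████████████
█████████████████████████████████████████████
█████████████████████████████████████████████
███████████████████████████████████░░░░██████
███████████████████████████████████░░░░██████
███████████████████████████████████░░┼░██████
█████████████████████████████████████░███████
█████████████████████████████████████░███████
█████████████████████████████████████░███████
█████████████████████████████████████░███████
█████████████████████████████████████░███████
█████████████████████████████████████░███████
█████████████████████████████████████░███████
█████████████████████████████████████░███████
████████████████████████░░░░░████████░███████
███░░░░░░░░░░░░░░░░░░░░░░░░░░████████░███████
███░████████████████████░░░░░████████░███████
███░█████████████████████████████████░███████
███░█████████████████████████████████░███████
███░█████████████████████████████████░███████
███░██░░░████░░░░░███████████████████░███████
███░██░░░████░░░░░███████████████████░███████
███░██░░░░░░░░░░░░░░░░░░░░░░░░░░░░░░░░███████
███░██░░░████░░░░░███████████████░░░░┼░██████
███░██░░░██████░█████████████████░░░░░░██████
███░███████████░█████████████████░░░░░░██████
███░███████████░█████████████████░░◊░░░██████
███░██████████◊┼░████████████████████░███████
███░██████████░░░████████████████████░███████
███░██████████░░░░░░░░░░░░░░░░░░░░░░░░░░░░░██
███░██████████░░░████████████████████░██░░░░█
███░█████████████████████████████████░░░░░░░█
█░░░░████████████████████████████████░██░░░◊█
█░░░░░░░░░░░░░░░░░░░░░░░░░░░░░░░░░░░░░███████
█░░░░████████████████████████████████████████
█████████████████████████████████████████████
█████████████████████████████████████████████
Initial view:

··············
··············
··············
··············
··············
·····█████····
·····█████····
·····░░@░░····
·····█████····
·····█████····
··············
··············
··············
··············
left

··············
··············
··············
··············
··············
·····██████···
·····██████···
·····░░@░░░···
·····██████···
·····██████···
··············
··············
··············
··············

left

··············
··············
··············
··············
··············
·····███████··
·····███████··
·····░░@░░░░··
·····███████··
·····███████··
··············
··············
··············
··············

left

··············
··············
··············
··············
··············
·····████████·
·····████████·
·····░░@░░░░░·
·····████████·
·····████████·
··············
··············
··············
··············

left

··············
··············
··············
··············
··············
·····█████████
·····█████████
·····░░@░░░░░░
·····█████████
·····█████████
··············
··············
··············
··············

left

··············
··············
··············
··············
··············
·····█████████
·····█████████
·····░░@░░░░░░
·····█████████
·····█████████
··············
··············
··············
··············
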